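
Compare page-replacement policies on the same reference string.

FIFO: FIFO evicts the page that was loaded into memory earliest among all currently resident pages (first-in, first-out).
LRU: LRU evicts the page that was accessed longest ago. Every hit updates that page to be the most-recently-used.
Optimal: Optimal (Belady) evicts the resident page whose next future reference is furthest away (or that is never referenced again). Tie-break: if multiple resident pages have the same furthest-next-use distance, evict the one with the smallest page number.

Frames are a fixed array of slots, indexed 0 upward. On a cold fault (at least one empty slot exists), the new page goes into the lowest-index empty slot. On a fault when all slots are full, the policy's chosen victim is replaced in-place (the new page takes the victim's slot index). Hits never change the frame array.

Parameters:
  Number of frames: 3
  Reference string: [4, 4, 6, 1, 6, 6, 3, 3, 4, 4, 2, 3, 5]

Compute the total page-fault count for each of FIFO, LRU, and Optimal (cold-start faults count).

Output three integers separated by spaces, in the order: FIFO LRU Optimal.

--- FIFO ---
  step 0: ref 4 -> FAULT, frames=[4,-,-] (faults so far: 1)
  step 1: ref 4 -> HIT, frames=[4,-,-] (faults so far: 1)
  step 2: ref 6 -> FAULT, frames=[4,6,-] (faults so far: 2)
  step 3: ref 1 -> FAULT, frames=[4,6,1] (faults so far: 3)
  step 4: ref 6 -> HIT, frames=[4,6,1] (faults so far: 3)
  step 5: ref 6 -> HIT, frames=[4,6,1] (faults so far: 3)
  step 6: ref 3 -> FAULT, evict 4, frames=[3,6,1] (faults so far: 4)
  step 7: ref 3 -> HIT, frames=[3,6,1] (faults so far: 4)
  step 8: ref 4 -> FAULT, evict 6, frames=[3,4,1] (faults so far: 5)
  step 9: ref 4 -> HIT, frames=[3,4,1] (faults so far: 5)
  step 10: ref 2 -> FAULT, evict 1, frames=[3,4,2] (faults so far: 6)
  step 11: ref 3 -> HIT, frames=[3,4,2] (faults so far: 6)
  step 12: ref 5 -> FAULT, evict 3, frames=[5,4,2] (faults so far: 7)
  FIFO total faults: 7
--- LRU ---
  step 0: ref 4 -> FAULT, frames=[4,-,-] (faults so far: 1)
  step 1: ref 4 -> HIT, frames=[4,-,-] (faults so far: 1)
  step 2: ref 6 -> FAULT, frames=[4,6,-] (faults so far: 2)
  step 3: ref 1 -> FAULT, frames=[4,6,1] (faults so far: 3)
  step 4: ref 6 -> HIT, frames=[4,6,1] (faults so far: 3)
  step 5: ref 6 -> HIT, frames=[4,6,1] (faults so far: 3)
  step 6: ref 3 -> FAULT, evict 4, frames=[3,6,1] (faults so far: 4)
  step 7: ref 3 -> HIT, frames=[3,6,1] (faults so far: 4)
  step 8: ref 4 -> FAULT, evict 1, frames=[3,6,4] (faults so far: 5)
  step 9: ref 4 -> HIT, frames=[3,6,4] (faults so far: 5)
  step 10: ref 2 -> FAULT, evict 6, frames=[3,2,4] (faults so far: 6)
  step 11: ref 3 -> HIT, frames=[3,2,4] (faults so far: 6)
  step 12: ref 5 -> FAULT, evict 4, frames=[3,2,5] (faults so far: 7)
  LRU total faults: 7
--- Optimal ---
  step 0: ref 4 -> FAULT, frames=[4,-,-] (faults so far: 1)
  step 1: ref 4 -> HIT, frames=[4,-,-] (faults so far: 1)
  step 2: ref 6 -> FAULT, frames=[4,6,-] (faults so far: 2)
  step 3: ref 1 -> FAULT, frames=[4,6,1] (faults so far: 3)
  step 4: ref 6 -> HIT, frames=[4,6,1] (faults so far: 3)
  step 5: ref 6 -> HIT, frames=[4,6,1] (faults so far: 3)
  step 6: ref 3 -> FAULT, evict 1, frames=[4,6,3] (faults so far: 4)
  step 7: ref 3 -> HIT, frames=[4,6,3] (faults so far: 4)
  step 8: ref 4 -> HIT, frames=[4,6,3] (faults so far: 4)
  step 9: ref 4 -> HIT, frames=[4,6,3] (faults so far: 4)
  step 10: ref 2 -> FAULT, evict 4, frames=[2,6,3] (faults so far: 5)
  step 11: ref 3 -> HIT, frames=[2,6,3] (faults so far: 5)
  step 12: ref 5 -> FAULT, evict 2, frames=[5,6,3] (faults so far: 6)
  Optimal total faults: 6

Answer: 7 7 6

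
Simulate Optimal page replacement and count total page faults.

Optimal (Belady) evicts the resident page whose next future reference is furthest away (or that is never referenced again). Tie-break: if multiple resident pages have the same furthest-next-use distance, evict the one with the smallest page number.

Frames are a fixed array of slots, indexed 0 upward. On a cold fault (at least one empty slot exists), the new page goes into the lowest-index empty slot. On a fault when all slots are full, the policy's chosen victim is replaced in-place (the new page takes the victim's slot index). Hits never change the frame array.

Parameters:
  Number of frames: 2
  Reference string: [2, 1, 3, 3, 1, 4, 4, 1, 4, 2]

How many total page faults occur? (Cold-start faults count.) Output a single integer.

Answer: 5

Derivation:
Step 0: ref 2 → FAULT, frames=[2,-]
Step 1: ref 1 → FAULT, frames=[2,1]
Step 2: ref 3 → FAULT (evict 2), frames=[3,1]
Step 3: ref 3 → HIT, frames=[3,1]
Step 4: ref 1 → HIT, frames=[3,1]
Step 5: ref 4 → FAULT (evict 3), frames=[4,1]
Step 6: ref 4 → HIT, frames=[4,1]
Step 7: ref 1 → HIT, frames=[4,1]
Step 8: ref 4 → HIT, frames=[4,1]
Step 9: ref 2 → FAULT (evict 1), frames=[4,2]
Total faults: 5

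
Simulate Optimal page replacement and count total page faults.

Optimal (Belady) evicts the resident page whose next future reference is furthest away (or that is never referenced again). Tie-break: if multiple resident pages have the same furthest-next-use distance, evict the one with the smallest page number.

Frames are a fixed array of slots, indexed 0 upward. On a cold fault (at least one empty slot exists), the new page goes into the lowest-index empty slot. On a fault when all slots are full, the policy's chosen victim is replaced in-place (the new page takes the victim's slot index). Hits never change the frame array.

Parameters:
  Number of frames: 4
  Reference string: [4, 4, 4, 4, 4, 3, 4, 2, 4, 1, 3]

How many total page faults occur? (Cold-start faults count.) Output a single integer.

Step 0: ref 4 → FAULT, frames=[4,-,-,-]
Step 1: ref 4 → HIT, frames=[4,-,-,-]
Step 2: ref 4 → HIT, frames=[4,-,-,-]
Step 3: ref 4 → HIT, frames=[4,-,-,-]
Step 4: ref 4 → HIT, frames=[4,-,-,-]
Step 5: ref 3 → FAULT, frames=[4,3,-,-]
Step 6: ref 4 → HIT, frames=[4,3,-,-]
Step 7: ref 2 → FAULT, frames=[4,3,2,-]
Step 8: ref 4 → HIT, frames=[4,3,2,-]
Step 9: ref 1 → FAULT, frames=[4,3,2,1]
Step 10: ref 3 → HIT, frames=[4,3,2,1]
Total faults: 4

Answer: 4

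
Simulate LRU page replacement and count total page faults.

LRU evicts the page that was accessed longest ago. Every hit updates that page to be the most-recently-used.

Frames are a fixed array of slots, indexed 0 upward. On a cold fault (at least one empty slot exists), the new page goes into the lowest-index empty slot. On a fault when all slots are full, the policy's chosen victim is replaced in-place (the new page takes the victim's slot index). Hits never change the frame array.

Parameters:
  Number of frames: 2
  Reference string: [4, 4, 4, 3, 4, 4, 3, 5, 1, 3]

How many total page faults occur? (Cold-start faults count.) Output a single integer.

Step 0: ref 4 → FAULT, frames=[4,-]
Step 1: ref 4 → HIT, frames=[4,-]
Step 2: ref 4 → HIT, frames=[4,-]
Step 3: ref 3 → FAULT, frames=[4,3]
Step 4: ref 4 → HIT, frames=[4,3]
Step 5: ref 4 → HIT, frames=[4,3]
Step 6: ref 3 → HIT, frames=[4,3]
Step 7: ref 5 → FAULT (evict 4), frames=[5,3]
Step 8: ref 1 → FAULT (evict 3), frames=[5,1]
Step 9: ref 3 → FAULT (evict 5), frames=[3,1]
Total faults: 5

Answer: 5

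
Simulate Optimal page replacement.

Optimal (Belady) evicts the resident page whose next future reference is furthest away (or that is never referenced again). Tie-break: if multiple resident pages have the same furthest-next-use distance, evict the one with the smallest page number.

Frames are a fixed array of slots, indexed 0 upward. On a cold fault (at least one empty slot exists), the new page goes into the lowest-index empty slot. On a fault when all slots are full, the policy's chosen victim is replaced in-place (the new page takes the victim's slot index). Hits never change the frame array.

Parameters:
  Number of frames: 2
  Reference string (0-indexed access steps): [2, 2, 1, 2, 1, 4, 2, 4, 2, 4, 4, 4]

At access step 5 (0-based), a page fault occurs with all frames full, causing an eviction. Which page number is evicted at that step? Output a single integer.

Step 0: ref 2 -> FAULT, frames=[2,-]
Step 1: ref 2 -> HIT, frames=[2,-]
Step 2: ref 1 -> FAULT, frames=[2,1]
Step 3: ref 2 -> HIT, frames=[2,1]
Step 4: ref 1 -> HIT, frames=[2,1]
Step 5: ref 4 -> FAULT, evict 1, frames=[2,4]
At step 5: evicted page 1

Answer: 1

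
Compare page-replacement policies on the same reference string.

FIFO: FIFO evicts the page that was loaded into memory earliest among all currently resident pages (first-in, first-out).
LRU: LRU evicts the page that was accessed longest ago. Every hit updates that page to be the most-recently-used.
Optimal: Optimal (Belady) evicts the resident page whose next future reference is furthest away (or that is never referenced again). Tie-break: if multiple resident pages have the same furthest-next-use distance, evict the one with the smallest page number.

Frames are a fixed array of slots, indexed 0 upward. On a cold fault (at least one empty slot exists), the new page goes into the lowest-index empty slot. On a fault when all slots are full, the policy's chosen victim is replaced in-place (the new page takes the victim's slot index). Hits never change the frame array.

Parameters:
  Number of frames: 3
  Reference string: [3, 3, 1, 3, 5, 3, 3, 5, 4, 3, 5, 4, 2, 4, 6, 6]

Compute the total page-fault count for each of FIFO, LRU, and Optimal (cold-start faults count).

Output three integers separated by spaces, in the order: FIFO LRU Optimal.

--- FIFO ---
  step 0: ref 3 -> FAULT, frames=[3,-,-] (faults so far: 1)
  step 1: ref 3 -> HIT, frames=[3,-,-] (faults so far: 1)
  step 2: ref 1 -> FAULT, frames=[3,1,-] (faults so far: 2)
  step 3: ref 3 -> HIT, frames=[3,1,-] (faults so far: 2)
  step 4: ref 5 -> FAULT, frames=[3,1,5] (faults so far: 3)
  step 5: ref 3 -> HIT, frames=[3,1,5] (faults so far: 3)
  step 6: ref 3 -> HIT, frames=[3,1,5] (faults so far: 3)
  step 7: ref 5 -> HIT, frames=[3,1,5] (faults so far: 3)
  step 8: ref 4 -> FAULT, evict 3, frames=[4,1,5] (faults so far: 4)
  step 9: ref 3 -> FAULT, evict 1, frames=[4,3,5] (faults so far: 5)
  step 10: ref 5 -> HIT, frames=[4,3,5] (faults so far: 5)
  step 11: ref 4 -> HIT, frames=[4,3,5] (faults so far: 5)
  step 12: ref 2 -> FAULT, evict 5, frames=[4,3,2] (faults so far: 6)
  step 13: ref 4 -> HIT, frames=[4,3,2] (faults so far: 6)
  step 14: ref 6 -> FAULT, evict 4, frames=[6,3,2] (faults so far: 7)
  step 15: ref 6 -> HIT, frames=[6,3,2] (faults so far: 7)
  FIFO total faults: 7
--- LRU ---
  step 0: ref 3 -> FAULT, frames=[3,-,-] (faults so far: 1)
  step 1: ref 3 -> HIT, frames=[3,-,-] (faults so far: 1)
  step 2: ref 1 -> FAULT, frames=[3,1,-] (faults so far: 2)
  step 3: ref 3 -> HIT, frames=[3,1,-] (faults so far: 2)
  step 4: ref 5 -> FAULT, frames=[3,1,5] (faults so far: 3)
  step 5: ref 3 -> HIT, frames=[3,1,5] (faults so far: 3)
  step 6: ref 3 -> HIT, frames=[3,1,5] (faults so far: 3)
  step 7: ref 5 -> HIT, frames=[3,1,5] (faults so far: 3)
  step 8: ref 4 -> FAULT, evict 1, frames=[3,4,5] (faults so far: 4)
  step 9: ref 3 -> HIT, frames=[3,4,5] (faults so far: 4)
  step 10: ref 5 -> HIT, frames=[3,4,5] (faults so far: 4)
  step 11: ref 4 -> HIT, frames=[3,4,5] (faults so far: 4)
  step 12: ref 2 -> FAULT, evict 3, frames=[2,4,5] (faults so far: 5)
  step 13: ref 4 -> HIT, frames=[2,4,5] (faults so far: 5)
  step 14: ref 6 -> FAULT, evict 5, frames=[2,4,6] (faults so far: 6)
  step 15: ref 6 -> HIT, frames=[2,4,6] (faults so far: 6)
  LRU total faults: 6
--- Optimal ---
  step 0: ref 3 -> FAULT, frames=[3,-,-] (faults so far: 1)
  step 1: ref 3 -> HIT, frames=[3,-,-] (faults so far: 1)
  step 2: ref 1 -> FAULT, frames=[3,1,-] (faults so far: 2)
  step 3: ref 3 -> HIT, frames=[3,1,-] (faults so far: 2)
  step 4: ref 5 -> FAULT, frames=[3,1,5] (faults so far: 3)
  step 5: ref 3 -> HIT, frames=[3,1,5] (faults so far: 3)
  step 6: ref 3 -> HIT, frames=[3,1,5] (faults so far: 3)
  step 7: ref 5 -> HIT, frames=[3,1,5] (faults so far: 3)
  step 8: ref 4 -> FAULT, evict 1, frames=[3,4,5] (faults so far: 4)
  step 9: ref 3 -> HIT, frames=[3,4,5] (faults so far: 4)
  step 10: ref 5 -> HIT, frames=[3,4,5] (faults so far: 4)
  step 11: ref 4 -> HIT, frames=[3,4,5] (faults so far: 4)
  step 12: ref 2 -> FAULT, evict 3, frames=[2,4,5] (faults so far: 5)
  step 13: ref 4 -> HIT, frames=[2,4,5] (faults so far: 5)
  step 14: ref 6 -> FAULT, evict 2, frames=[6,4,5] (faults so far: 6)
  step 15: ref 6 -> HIT, frames=[6,4,5] (faults so far: 6)
  Optimal total faults: 6

Answer: 7 6 6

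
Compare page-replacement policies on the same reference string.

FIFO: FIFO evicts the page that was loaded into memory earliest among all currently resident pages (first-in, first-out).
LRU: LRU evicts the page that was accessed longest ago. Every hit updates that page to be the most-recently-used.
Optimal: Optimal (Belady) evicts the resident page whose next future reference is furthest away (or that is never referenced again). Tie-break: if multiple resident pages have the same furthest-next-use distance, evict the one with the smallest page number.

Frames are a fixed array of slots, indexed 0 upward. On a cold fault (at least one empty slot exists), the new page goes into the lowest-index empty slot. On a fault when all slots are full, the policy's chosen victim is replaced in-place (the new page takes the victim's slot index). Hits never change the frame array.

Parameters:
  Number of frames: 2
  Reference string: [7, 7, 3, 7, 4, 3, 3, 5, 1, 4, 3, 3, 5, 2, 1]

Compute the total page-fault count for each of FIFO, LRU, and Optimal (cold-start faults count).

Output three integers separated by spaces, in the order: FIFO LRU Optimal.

--- FIFO ---
  step 0: ref 7 -> FAULT, frames=[7,-] (faults so far: 1)
  step 1: ref 7 -> HIT, frames=[7,-] (faults so far: 1)
  step 2: ref 3 -> FAULT, frames=[7,3] (faults so far: 2)
  step 3: ref 7 -> HIT, frames=[7,3] (faults so far: 2)
  step 4: ref 4 -> FAULT, evict 7, frames=[4,3] (faults so far: 3)
  step 5: ref 3 -> HIT, frames=[4,3] (faults so far: 3)
  step 6: ref 3 -> HIT, frames=[4,3] (faults so far: 3)
  step 7: ref 5 -> FAULT, evict 3, frames=[4,5] (faults so far: 4)
  step 8: ref 1 -> FAULT, evict 4, frames=[1,5] (faults so far: 5)
  step 9: ref 4 -> FAULT, evict 5, frames=[1,4] (faults so far: 6)
  step 10: ref 3 -> FAULT, evict 1, frames=[3,4] (faults so far: 7)
  step 11: ref 3 -> HIT, frames=[3,4] (faults so far: 7)
  step 12: ref 5 -> FAULT, evict 4, frames=[3,5] (faults so far: 8)
  step 13: ref 2 -> FAULT, evict 3, frames=[2,5] (faults so far: 9)
  step 14: ref 1 -> FAULT, evict 5, frames=[2,1] (faults so far: 10)
  FIFO total faults: 10
--- LRU ---
  step 0: ref 7 -> FAULT, frames=[7,-] (faults so far: 1)
  step 1: ref 7 -> HIT, frames=[7,-] (faults so far: 1)
  step 2: ref 3 -> FAULT, frames=[7,3] (faults so far: 2)
  step 3: ref 7 -> HIT, frames=[7,3] (faults so far: 2)
  step 4: ref 4 -> FAULT, evict 3, frames=[7,4] (faults so far: 3)
  step 5: ref 3 -> FAULT, evict 7, frames=[3,4] (faults so far: 4)
  step 6: ref 3 -> HIT, frames=[3,4] (faults so far: 4)
  step 7: ref 5 -> FAULT, evict 4, frames=[3,5] (faults so far: 5)
  step 8: ref 1 -> FAULT, evict 3, frames=[1,5] (faults so far: 6)
  step 9: ref 4 -> FAULT, evict 5, frames=[1,4] (faults so far: 7)
  step 10: ref 3 -> FAULT, evict 1, frames=[3,4] (faults so far: 8)
  step 11: ref 3 -> HIT, frames=[3,4] (faults so far: 8)
  step 12: ref 5 -> FAULT, evict 4, frames=[3,5] (faults so far: 9)
  step 13: ref 2 -> FAULT, evict 3, frames=[2,5] (faults so far: 10)
  step 14: ref 1 -> FAULT, evict 5, frames=[2,1] (faults so far: 11)
  LRU total faults: 11
--- Optimal ---
  step 0: ref 7 -> FAULT, frames=[7,-] (faults so far: 1)
  step 1: ref 7 -> HIT, frames=[7,-] (faults so far: 1)
  step 2: ref 3 -> FAULT, frames=[7,3] (faults so far: 2)
  step 3: ref 7 -> HIT, frames=[7,3] (faults so far: 2)
  step 4: ref 4 -> FAULT, evict 7, frames=[4,3] (faults so far: 3)
  step 5: ref 3 -> HIT, frames=[4,3] (faults so far: 3)
  step 6: ref 3 -> HIT, frames=[4,3] (faults so far: 3)
  step 7: ref 5 -> FAULT, evict 3, frames=[4,5] (faults so far: 4)
  step 8: ref 1 -> FAULT, evict 5, frames=[4,1] (faults so far: 5)
  step 9: ref 4 -> HIT, frames=[4,1] (faults so far: 5)
  step 10: ref 3 -> FAULT, evict 4, frames=[3,1] (faults so far: 6)
  step 11: ref 3 -> HIT, frames=[3,1] (faults so far: 6)
  step 12: ref 5 -> FAULT, evict 3, frames=[5,1] (faults so far: 7)
  step 13: ref 2 -> FAULT, evict 5, frames=[2,1] (faults so far: 8)
  step 14: ref 1 -> HIT, frames=[2,1] (faults so far: 8)
  Optimal total faults: 8

Answer: 10 11 8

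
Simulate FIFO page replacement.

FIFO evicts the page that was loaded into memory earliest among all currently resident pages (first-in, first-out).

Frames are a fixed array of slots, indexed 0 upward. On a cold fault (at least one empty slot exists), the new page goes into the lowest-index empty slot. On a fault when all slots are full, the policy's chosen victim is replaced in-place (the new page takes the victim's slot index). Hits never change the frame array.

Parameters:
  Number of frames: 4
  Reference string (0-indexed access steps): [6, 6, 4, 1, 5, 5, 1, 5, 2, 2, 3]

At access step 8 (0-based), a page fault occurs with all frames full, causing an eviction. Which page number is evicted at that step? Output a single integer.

Step 0: ref 6 -> FAULT, frames=[6,-,-,-]
Step 1: ref 6 -> HIT, frames=[6,-,-,-]
Step 2: ref 4 -> FAULT, frames=[6,4,-,-]
Step 3: ref 1 -> FAULT, frames=[6,4,1,-]
Step 4: ref 5 -> FAULT, frames=[6,4,1,5]
Step 5: ref 5 -> HIT, frames=[6,4,1,5]
Step 6: ref 1 -> HIT, frames=[6,4,1,5]
Step 7: ref 5 -> HIT, frames=[6,4,1,5]
Step 8: ref 2 -> FAULT, evict 6, frames=[2,4,1,5]
At step 8: evicted page 6

Answer: 6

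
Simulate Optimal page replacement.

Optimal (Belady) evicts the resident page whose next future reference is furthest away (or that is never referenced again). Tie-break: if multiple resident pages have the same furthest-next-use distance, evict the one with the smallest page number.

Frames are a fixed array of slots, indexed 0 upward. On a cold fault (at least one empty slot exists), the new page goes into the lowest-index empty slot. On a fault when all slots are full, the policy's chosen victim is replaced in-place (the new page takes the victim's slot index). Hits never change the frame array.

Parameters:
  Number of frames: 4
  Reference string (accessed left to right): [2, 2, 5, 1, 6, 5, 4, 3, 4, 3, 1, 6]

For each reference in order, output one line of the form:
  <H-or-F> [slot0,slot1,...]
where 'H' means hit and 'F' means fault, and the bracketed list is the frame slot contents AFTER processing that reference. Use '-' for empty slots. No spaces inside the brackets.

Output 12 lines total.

F [2,-,-,-]
H [2,-,-,-]
F [2,5,-,-]
F [2,5,1,-]
F [2,5,1,6]
H [2,5,1,6]
F [4,5,1,6]
F [4,3,1,6]
H [4,3,1,6]
H [4,3,1,6]
H [4,3,1,6]
H [4,3,1,6]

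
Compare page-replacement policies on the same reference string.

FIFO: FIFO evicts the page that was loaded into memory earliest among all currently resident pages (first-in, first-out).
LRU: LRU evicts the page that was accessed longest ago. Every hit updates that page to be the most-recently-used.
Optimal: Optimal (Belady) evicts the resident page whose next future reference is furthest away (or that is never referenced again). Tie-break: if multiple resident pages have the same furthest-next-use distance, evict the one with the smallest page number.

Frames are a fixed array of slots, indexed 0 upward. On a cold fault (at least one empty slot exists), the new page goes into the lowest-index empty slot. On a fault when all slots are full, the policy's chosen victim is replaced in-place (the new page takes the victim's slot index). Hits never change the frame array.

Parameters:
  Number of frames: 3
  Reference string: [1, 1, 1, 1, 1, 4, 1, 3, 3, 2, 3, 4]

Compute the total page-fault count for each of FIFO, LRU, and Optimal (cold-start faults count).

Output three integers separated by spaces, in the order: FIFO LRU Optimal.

--- FIFO ---
  step 0: ref 1 -> FAULT, frames=[1,-,-] (faults so far: 1)
  step 1: ref 1 -> HIT, frames=[1,-,-] (faults so far: 1)
  step 2: ref 1 -> HIT, frames=[1,-,-] (faults so far: 1)
  step 3: ref 1 -> HIT, frames=[1,-,-] (faults so far: 1)
  step 4: ref 1 -> HIT, frames=[1,-,-] (faults so far: 1)
  step 5: ref 4 -> FAULT, frames=[1,4,-] (faults so far: 2)
  step 6: ref 1 -> HIT, frames=[1,4,-] (faults so far: 2)
  step 7: ref 3 -> FAULT, frames=[1,4,3] (faults so far: 3)
  step 8: ref 3 -> HIT, frames=[1,4,3] (faults so far: 3)
  step 9: ref 2 -> FAULT, evict 1, frames=[2,4,3] (faults so far: 4)
  step 10: ref 3 -> HIT, frames=[2,4,3] (faults so far: 4)
  step 11: ref 4 -> HIT, frames=[2,4,3] (faults so far: 4)
  FIFO total faults: 4
--- LRU ---
  step 0: ref 1 -> FAULT, frames=[1,-,-] (faults so far: 1)
  step 1: ref 1 -> HIT, frames=[1,-,-] (faults so far: 1)
  step 2: ref 1 -> HIT, frames=[1,-,-] (faults so far: 1)
  step 3: ref 1 -> HIT, frames=[1,-,-] (faults so far: 1)
  step 4: ref 1 -> HIT, frames=[1,-,-] (faults so far: 1)
  step 5: ref 4 -> FAULT, frames=[1,4,-] (faults so far: 2)
  step 6: ref 1 -> HIT, frames=[1,4,-] (faults so far: 2)
  step 7: ref 3 -> FAULT, frames=[1,4,3] (faults so far: 3)
  step 8: ref 3 -> HIT, frames=[1,4,3] (faults so far: 3)
  step 9: ref 2 -> FAULT, evict 4, frames=[1,2,3] (faults so far: 4)
  step 10: ref 3 -> HIT, frames=[1,2,3] (faults so far: 4)
  step 11: ref 4 -> FAULT, evict 1, frames=[4,2,3] (faults so far: 5)
  LRU total faults: 5
--- Optimal ---
  step 0: ref 1 -> FAULT, frames=[1,-,-] (faults so far: 1)
  step 1: ref 1 -> HIT, frames=[1,-,-] (faults so far: 1)
  step 2: ref 1 -> HIT, frames=[1,-,-] (faults so far: 1)
  step 3: ref 1 -> HIT, frames=[1,-,-] (faults so far: 1)
  step 4: ref 1 -> HIT, frames=[1,-,-] (faults so far: 1)
  step 5: ref 4 -> FAULT, frames=[1,4,-] (faults so far: 2)
  step 6: ref 1 -> HIT, frames=[1,4,-] (faults so far: 2)
  step 7: ref 3 -> FAULT, frames=[1,4,3] (faults so far: 3)
  step 8: ref 3 -> HIT, frames=[1,4,3] (faults so far: 3)
  step 9: ref 2 -> FAULT, evict 1, frames=[2,4,3] (faults so far: 4)
  step 10: ref 3 -> HIT, frames=[2,4,3] (faults so far: 4)
  step 11: ref 4 -> HIT, frames=[2,4,3] (faults so far: 4)
  Optimal total faults: 4

Answer: 4 5 4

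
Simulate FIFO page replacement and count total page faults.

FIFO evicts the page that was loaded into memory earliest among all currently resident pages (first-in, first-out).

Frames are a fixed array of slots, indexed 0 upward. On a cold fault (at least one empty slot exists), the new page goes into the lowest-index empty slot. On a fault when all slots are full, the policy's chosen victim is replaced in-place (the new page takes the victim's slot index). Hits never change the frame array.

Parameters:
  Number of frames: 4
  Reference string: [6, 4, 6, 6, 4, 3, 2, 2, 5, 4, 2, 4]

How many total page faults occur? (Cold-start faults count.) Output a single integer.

Answer: 5

Derivation:
Step 0: ref 6 → FAULT, frames=[6,-,-,-]
Step 1: ref 4 → FAULT, frames=[6,4,-,-]
Step 2: ref 6 → HIT, frames=[6,4,-,-]
Step 3: ref 6 → HIT, frames=[6,4,-,-]
Step 4: ref 4 → HIT, frames=[6,4,-,-]
Step 5: ref 3 → FAULT, frames=[6,4,3,-]
Step 6: ref 2 → FAULT, frames=[6,4,3,2]
Step 7: ref 2 → HIT, frames=[6,4,3,2]
Step 8: ref 5 → FAULT (evict 6), frames=[5,4,3,2]
Step 9: ref 4 → HIT, frames=[5,4,3,2]
Step 10: ref 2 → HIT, frames=[5,4,3,2]
Step 11: ref 4 → HIT, frames=[5,4,3,2]
Total faults: 5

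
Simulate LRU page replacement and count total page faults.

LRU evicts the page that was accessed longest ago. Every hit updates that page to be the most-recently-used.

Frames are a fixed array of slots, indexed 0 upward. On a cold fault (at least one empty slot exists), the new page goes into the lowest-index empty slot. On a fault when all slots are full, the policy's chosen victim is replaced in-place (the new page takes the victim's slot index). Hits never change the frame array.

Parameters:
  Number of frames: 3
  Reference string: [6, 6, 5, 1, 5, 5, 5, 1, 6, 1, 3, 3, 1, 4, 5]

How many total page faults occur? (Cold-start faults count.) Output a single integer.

Answer: 6

Derivation:
Step 0: ref 6 → FAULT, frames=[6,-,-]
Step 1: ref 6 → HIT, frames=[6,-,-]
Step 2: ref 5 → FAULT, frames=[6,5,-]
Step 3: ref 1 → FAULT, frames=[6,5,1]
Step 4: ref 5 → HIT, frames=[6,5,1]
Step 5: ref 5 → HIT, frames=[6,5,1]
Step 6: ref 5 → HIT, frames=[6,5,1]
Step 7: ref 1 → HIT, frames=[6,5,1]
Step 8: ref 6 → HIT, frames=[6,5,1]
Step 9: ref 1 → HIT, frames=[6,5,1]
Step 10: ref 3 → FAULT (evict 5), frames=[6,3,1]
Step 11: ref 3 → HIT, frames=[6,3,1]
Step 12: ref 1 → HIT, frames=[6,3,1]
Step 13: ref 4 → FAULT (evict 6), frames=[4,3,1]
Step 14: ref 5 → FAULT (evict 3), frames=[4,5,1]
Total faults: 6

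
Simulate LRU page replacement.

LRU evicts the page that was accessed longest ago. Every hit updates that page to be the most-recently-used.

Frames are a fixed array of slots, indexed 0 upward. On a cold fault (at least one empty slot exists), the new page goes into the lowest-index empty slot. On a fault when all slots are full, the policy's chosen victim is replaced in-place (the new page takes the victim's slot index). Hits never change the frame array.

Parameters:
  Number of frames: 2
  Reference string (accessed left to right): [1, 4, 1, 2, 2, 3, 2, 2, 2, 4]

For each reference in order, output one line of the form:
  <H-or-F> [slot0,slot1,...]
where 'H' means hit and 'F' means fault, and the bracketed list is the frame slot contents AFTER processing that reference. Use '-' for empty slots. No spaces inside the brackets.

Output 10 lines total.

F [1,-]
F [1,4]
H [1,4]
F [1,2]
H [1,2]
F [3,2]
H [3,2]
H [3,2]
H [3,2]
F [4,2]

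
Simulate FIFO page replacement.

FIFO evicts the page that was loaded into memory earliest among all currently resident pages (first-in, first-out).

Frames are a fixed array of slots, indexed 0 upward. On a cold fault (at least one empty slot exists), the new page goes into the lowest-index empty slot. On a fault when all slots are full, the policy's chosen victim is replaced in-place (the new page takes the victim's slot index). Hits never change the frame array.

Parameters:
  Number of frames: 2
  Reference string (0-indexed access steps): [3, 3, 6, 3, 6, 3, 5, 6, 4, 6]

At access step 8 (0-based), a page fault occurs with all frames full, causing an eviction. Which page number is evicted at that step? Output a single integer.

Answer: 6

Derivation:
Step 0: ref 3 -> FAULT, frames=[3,-]
Step 1: ref 3 -> HIT, frames=[3,-]
Step 2: ref 6 -> FAULT, frames=[3,6]
Step 3: ref 3 -> HIT, frames=[3,6]
Step 4: ref 6 -> HIT, frames=[3,6]
Step 5: ref 3 -> HIT, frames=[3,6]
Step 6: ref 5 -> FAULT, evict 3, frames=[5,6]
Step 7: ref 6 -> HIT, frames=[5,6]
Step 8: ref 4 -> FAULT, evict 6, frames=[5,4]
At step 8: evicted page 6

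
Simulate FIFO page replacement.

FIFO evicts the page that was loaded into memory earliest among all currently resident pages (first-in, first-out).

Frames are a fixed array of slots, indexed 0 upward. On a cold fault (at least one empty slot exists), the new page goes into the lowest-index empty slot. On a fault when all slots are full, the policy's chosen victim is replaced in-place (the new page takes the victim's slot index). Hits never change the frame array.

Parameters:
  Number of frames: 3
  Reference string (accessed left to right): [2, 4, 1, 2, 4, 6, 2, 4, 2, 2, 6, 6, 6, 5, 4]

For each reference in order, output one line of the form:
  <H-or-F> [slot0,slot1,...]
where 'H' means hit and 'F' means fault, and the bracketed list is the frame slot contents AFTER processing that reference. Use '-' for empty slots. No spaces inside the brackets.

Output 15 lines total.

F [2,-,-]
F [2,4,-]
F [2,4,1]
H [2,4,1]
H [2,4,1]
F [6,4,1]
F [6,2,1]
F [6,2,4]
H [6,2,4]
H [6,2,4]
H [6,2,4]
H [6,2,4]
H [6,2,4]
F [5,2,4]
H [5,2,4]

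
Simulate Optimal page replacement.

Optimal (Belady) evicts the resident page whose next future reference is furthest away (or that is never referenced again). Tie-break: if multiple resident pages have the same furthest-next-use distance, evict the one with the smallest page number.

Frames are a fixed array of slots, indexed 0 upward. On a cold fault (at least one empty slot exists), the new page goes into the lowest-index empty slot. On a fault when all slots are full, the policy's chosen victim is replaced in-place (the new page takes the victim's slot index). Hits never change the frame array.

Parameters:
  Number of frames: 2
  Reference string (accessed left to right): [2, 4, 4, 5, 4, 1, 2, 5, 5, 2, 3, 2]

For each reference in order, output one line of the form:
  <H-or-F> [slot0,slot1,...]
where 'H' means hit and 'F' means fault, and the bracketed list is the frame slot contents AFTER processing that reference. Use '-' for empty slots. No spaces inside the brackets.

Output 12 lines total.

F [2,-]
F [2,4]
H [2,4]
F [5,4]
H [5,4]
F [5,1]
F [5,2]
H [5,2]
H [5,2]
H [5,2]
F [3,2]
H [3,2]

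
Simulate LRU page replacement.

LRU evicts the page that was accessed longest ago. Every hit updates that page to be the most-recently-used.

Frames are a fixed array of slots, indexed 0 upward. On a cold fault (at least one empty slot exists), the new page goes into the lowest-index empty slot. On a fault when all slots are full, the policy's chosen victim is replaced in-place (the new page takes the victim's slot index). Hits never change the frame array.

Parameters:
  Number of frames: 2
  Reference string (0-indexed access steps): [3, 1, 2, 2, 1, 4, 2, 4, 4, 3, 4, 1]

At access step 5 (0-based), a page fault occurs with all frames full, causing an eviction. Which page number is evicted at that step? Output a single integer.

Answer: 2

Derivation:
Step 0: ref 3 -> FAULT, frames=[3,-]
Step 1: ref 1 -> FAULT, frames=[3,1]
Step 2: ref 2 -> FAULT, evict 3, frames=[2,1]
Step 3: ref 2 -> HIT, frames=[2,1]
Step 4: ref 1 -> HIT, frames=[2,1]
Step 5: ref 4 -> FAULT, evict 2, frames=[4,1]
At step 5: evicted page 2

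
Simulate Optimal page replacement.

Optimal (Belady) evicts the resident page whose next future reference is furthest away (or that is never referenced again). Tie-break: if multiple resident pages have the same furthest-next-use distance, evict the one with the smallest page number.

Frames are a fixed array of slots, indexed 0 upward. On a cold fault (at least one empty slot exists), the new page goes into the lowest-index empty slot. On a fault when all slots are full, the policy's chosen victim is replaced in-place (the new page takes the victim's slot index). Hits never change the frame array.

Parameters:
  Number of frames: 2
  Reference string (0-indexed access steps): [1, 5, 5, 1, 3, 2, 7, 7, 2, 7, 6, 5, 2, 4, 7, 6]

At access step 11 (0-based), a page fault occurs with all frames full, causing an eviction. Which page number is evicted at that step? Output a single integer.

Answer: 6

Derivation:
Step 0: ref 1 -> FAULT, frames=[1,-]
Step 1: ref 5 -> FAULT, frames=[1,5]
Step 2: ref 5 -> HIT, frames=[1,5]
Step 3: ref 1 -> HIT, frames=[1,5]
Step 4: ref 3 -> FAULT, evict 1, frames=[3,5]
Step 5: ref 2 -> FAULT, evict 3, frames=[2,5]
Step 6: ref 7 -> FAULT, evict 5, frames=[2,7]
Step 7: ref 7 -> HIT, frames=[2,7]
Step 8: ref 2 -> HIT, frames=[2,7]
Step 9: ref 7 -> HIT, frames=[2,7]
Step 10: ref 6 -> FAULT, evict 7, frames=[2,6]
Step 11: ref 5 -> FAULT, evict 6, frames=[2,5]
At step 11: evicted page 6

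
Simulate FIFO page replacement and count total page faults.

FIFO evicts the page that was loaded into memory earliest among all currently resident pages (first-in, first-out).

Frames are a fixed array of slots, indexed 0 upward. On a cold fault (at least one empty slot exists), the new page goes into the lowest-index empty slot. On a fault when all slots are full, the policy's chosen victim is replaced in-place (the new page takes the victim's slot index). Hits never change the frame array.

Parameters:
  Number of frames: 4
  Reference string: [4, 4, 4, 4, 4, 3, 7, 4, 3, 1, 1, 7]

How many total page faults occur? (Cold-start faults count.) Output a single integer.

Step 0: ref 4 → FAULT, frames=[4,-,-,-]
Step 1: ref 4 → HIT, frames=[4,-,-,-]
Step 2: ref 4 → HIT, frames=[4,-,-,-]
Step 3: ref 4 → HIT, frames=[4,-,-,-]
Step 4: ref 4 → HIT, frames=[4,-,-,-]
Step 5: ref 3 → FAULT, frames=[4,3,-,-]
Step 6: ref 7 → FAULT, frames=[4,3,7,-]
Step 7: ref 4 → HIT, frames=[4,3,7,-]
Step 8: ref 3 → HIT, frames=[4,3,7,-]
Step 9: ref 1 → FAULT, frames=[4,3,7,1]
Step 10: ref 1 → HIT, frames=[4,3,7,1]
Step 11: ref 7 → HIT, frames=[4,3,7,1]
Total faults: 4

Answer: 4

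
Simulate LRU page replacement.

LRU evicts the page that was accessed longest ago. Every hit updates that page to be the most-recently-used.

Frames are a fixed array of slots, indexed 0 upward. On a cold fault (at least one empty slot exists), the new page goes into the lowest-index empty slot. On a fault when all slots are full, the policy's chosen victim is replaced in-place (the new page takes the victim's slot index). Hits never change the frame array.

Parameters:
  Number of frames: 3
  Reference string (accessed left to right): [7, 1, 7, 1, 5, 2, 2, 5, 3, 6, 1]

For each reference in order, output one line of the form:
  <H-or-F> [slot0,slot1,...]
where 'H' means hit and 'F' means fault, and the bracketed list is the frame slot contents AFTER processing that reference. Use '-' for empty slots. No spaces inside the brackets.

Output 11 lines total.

F [7,-,-]
F [7,1,-]
H [7,1,-]
H [7,1,-]
F [7,1,5]
F [2,1,5]
H [2,1,5]
H [2,1,5]
F [2,3,5]
F [6,3,5]
F [6,3,1]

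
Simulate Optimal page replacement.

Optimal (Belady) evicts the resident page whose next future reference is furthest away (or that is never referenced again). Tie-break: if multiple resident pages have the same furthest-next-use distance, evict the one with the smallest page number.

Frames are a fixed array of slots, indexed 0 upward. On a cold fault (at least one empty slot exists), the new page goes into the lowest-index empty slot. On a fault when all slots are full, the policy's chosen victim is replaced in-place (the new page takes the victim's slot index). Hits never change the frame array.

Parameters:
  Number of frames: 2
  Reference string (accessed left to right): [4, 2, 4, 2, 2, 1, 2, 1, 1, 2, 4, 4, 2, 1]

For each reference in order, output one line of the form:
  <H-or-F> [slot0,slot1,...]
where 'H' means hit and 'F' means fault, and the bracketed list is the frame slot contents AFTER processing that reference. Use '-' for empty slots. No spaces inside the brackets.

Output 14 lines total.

F [4,-]
F [4,2]
H [4,2]
H [4,2]
H [4,2]
F [1,2]
H [1,2]
H [1,2]
H [1,2]
H [1,2]
F [4,2]
H [4,2]
H [4,2]
F [4,1]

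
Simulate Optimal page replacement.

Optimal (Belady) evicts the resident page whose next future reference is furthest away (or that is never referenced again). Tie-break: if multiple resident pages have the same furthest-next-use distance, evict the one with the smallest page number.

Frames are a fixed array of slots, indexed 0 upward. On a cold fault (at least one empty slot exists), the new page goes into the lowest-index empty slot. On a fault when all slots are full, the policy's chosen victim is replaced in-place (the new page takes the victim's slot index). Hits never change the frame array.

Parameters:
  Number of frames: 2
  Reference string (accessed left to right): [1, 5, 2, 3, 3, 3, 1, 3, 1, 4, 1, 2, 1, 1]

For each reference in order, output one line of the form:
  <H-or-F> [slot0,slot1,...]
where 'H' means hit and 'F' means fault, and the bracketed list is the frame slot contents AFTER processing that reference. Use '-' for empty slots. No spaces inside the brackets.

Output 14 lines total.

F [1,-]
F [1,5]
F [1,2]
F [1,3]
H [1,3]
H [1,3]
H [1,3]
H [1,3]
H [1,3]
F [1,4]
H [1,4]
F [1,2]
H [1,2]
H [1,2]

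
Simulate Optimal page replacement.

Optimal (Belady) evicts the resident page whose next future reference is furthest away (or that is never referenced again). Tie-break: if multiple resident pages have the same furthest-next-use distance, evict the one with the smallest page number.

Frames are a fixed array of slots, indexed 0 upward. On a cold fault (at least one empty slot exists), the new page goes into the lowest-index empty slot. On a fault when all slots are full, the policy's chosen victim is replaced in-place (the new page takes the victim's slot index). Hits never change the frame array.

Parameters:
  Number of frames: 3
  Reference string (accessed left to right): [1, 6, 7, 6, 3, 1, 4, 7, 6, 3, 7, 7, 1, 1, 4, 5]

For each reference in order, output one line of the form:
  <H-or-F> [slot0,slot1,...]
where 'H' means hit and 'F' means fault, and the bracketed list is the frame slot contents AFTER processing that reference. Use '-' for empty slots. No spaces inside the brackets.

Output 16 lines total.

F [1,-,-]
F [1,6,-]
F [1,6,7]
H [1,6,7]
F [1,3,7]
H [1,3,7]
F [4,3,7]
H [4,3,7]
F [6,3,7]
H [6,3,7]
H [6,3,7]
H [6,3,7]
F [6,1,7]
H [6,1,7]
F [6,4,7]
F [6,5,7]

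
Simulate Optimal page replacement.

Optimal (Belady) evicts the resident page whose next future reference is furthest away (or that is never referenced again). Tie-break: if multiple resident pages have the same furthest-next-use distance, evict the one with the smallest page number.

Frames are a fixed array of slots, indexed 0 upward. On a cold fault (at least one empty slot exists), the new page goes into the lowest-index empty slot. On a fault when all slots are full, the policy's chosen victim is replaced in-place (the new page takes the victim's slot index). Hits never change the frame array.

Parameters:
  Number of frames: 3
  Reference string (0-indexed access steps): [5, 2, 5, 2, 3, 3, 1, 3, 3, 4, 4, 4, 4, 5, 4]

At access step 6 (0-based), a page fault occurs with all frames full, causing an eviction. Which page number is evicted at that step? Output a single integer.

Answer: 2

Derivation:
Step 0: ref 5 -> FAULT, frames=[5,-,-]
Step 1: ref 2 -> FAULT, frames=[5,2,-]
Step 2: ref 5 -> HIT, frames=[5,2,-]
Step 3: ref 2 -> HIT, frames=[5,2,-]
Step 4: ref 3 -> FAULT, frames=[5,2,3]
Step 5: ref 3 -> HIT, frames=[5,2,3]
Step 6: ref 1 -> FAULT, evict 2, frames=[5,1,3]
At step 6: evicted page 2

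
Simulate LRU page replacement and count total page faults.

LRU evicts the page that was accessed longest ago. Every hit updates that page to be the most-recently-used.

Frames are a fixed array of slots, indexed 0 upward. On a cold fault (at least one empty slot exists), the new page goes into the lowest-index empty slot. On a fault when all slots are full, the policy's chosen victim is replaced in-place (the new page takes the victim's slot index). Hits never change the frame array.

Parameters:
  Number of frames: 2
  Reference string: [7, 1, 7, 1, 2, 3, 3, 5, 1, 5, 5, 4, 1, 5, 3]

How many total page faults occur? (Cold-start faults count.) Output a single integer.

Step 0: ref 7 → FAULT, frames=[7,-]
Step 1: ref 1 → FAULT, frames=[7,1]
Step 2: ref 7 → HIT, frames=[7,1]
Step 3: ref 1 → HIT, frames=[7,1]
Step 4: ref 2 → FAULT (evict 7), frames=[2,1]
Step 5: ref 3 → FAULT (evict 1), frames=[2,3]
Step 6: ref 3 → HIT, frames=[2,3]
Step 7: ref 5 → FAULT (evict 2), frames=[5,3]
Step 8: ref 1 → FAULT (evict 3), frames=[5,1]
Step 9: ref 5 → HIT, frames=[5,1]
Step 10: ref 5 → HIT, frames=[5,1]
Step 11: ref 4 → FAULT (evict 1), frames=[5,4]
Step 12: ref 1 → FAULT (evict 5), frames=[1,4]
Step 13: ref 5 → FAULT (evict 4), frames=[1,5]
Step 14: ref 3 → FAULT (evict 1), frames=[3,5]
Total faults: 10

Answer: 10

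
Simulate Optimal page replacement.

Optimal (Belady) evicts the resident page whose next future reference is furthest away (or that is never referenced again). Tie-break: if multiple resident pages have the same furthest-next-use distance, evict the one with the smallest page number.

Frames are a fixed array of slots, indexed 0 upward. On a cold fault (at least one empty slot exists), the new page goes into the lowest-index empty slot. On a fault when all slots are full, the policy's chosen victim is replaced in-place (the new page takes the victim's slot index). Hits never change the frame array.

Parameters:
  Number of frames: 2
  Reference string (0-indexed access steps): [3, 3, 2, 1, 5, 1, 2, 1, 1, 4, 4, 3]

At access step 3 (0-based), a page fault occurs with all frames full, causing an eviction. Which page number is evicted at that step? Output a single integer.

Step 0: ref 3 -> FAULT, frames=[3,-]
Step 1: ref 3 -> HIT, frames=[3,-]
Step 2: ref 2 -> FAULT, frames=[3,2]
Step 3: ref 1 -> FAULT, evict 3, frames=[1,2]
At step 3: evicted page 3

Answer: 3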